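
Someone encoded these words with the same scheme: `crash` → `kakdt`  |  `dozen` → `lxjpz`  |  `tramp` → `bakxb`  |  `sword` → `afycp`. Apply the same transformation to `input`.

Each letter shifts forward by (position + 8), i.e. 8, 9, 10, … — the shift grows by one for each successive letter.
On input: i+8=q, n+9=w, p+10=z, u+11=f, t+12=f.

qwzff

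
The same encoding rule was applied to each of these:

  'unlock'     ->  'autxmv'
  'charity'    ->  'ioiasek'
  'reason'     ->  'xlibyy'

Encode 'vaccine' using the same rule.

bhklsyq

In unlock: u→a is +6, n→u is +7, l→t is +8, o→x is +9 — the shift increases by 1 each position. The shift increases by 1 at each position, starting from +6: 6, 7, 8, ….
Applying it to vaccine: v+6=b, a+7=h, c+8=k, c+9=l, i+10=s, n+11=y, e+12=q.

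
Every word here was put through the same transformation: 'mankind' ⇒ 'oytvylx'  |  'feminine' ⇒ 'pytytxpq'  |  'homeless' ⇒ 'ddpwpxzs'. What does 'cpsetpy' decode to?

neither

The output letters match the input read backwards, each shifted +11: mankind reversed is dniknam. Two steps: reverse the string, then apply a Caesar shift of +11.
Decoding cpsetpy: shift back: c−11=r, p−11=e, s−11=h, e−11=t, t−11=i, p−11=e, y−11=n → rehtien; then reverse → neither.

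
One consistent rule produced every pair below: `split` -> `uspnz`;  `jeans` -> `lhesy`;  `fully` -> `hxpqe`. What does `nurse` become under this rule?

In split: s→u is +2, p→s is +3, l→p is +4, i→n is +5 — the shift increases by 1 each position. Each letter shifts forward by (position + 2), i.e. 2, 3, 4, … — the shift grows by one for each successive letter.
On nurse: n+2=p, u+3=x, r+4=v, s+5=x, e+6=k.

pxvxk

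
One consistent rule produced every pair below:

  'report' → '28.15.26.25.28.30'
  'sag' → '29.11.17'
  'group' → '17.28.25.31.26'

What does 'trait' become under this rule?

30.28.11.19.30

r is letter #18 and maps to 28: an offset of 10. Letters become their 1-based position plus 10 (so a→11, b→12, …).
For trait: t=20→30, r=18→28, a=1→11, i=9→19, t=20→30.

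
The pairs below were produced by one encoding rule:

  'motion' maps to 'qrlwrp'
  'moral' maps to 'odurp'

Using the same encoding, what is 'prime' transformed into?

The output letters match the input read backwards, each shifted +3: motion reversed is noitom. Read the word backwards and shift each letter +3.
For prime: reverse → emirp; then shift: e+3=h, m+3=p, i+3=l, r+3=u, p+3=s.

hplus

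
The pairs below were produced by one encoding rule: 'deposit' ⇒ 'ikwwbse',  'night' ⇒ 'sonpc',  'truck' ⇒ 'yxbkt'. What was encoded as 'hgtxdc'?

In deposit: d→i is +5, e→k is +6, p→w is +7, o→w is +8 — the shift increases by 1 each position. The shift increases by 1 at each position, starting from +5: 5, 6, 7, ….
Reversing it on hgtxdc: h−5=c, g−6=a, t−7=m, x−8=p, d−9=u, c−10=s.

campus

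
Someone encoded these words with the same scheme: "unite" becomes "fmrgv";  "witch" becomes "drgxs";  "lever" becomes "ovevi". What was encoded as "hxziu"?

Each pair mirrors across the alphabet (u↔f, n↔m, i↔r): positions sum to 25. Each letter is replaced by its mirror in the alphabet: a↔z, b↔y, c↔x, and so on (the Atbash cipher).
Reversing it on hxziu: h↔s, x↔c, z↔a, i↔r, u↔f.

scarf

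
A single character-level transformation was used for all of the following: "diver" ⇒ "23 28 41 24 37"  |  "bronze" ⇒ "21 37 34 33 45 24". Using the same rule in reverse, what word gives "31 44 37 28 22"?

Each letter is replaced by its alphabet position (a=1..z=26) + 19.
Undoing it on 31 44 37 28 22: 31→(31−19)÷1=12=l, 44→(44−19)÷1=25=y, 37→(37−19)÷1=18=r, 28→(28−19)÷1=9=i, 22→(22−19)÷1=3=c.

lyric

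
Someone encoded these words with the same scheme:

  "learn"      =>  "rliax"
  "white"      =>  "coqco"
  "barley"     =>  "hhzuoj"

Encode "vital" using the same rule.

bpbjv

The shift increases by 1 at each position, starting from +6: 6, 7, 8, ….
For vital: v+6=b, i+7=p, t+8=b, a+9=j, l+10=v.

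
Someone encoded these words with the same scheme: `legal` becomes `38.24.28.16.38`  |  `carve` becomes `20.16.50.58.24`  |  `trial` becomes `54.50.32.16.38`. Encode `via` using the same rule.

l(#12)→38 and e(#5)→24: differences scale by 2, so n = 2·pos + 14. With a=1..z=26, the number is 2·pos + 14.
On via: v=22→58, i=9→32, a=1→16.

58.32.16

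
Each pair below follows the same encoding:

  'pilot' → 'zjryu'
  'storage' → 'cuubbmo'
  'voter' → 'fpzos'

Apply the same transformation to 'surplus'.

cvxzmac

Shifts by position in pilot: pos 0: p→z (+10), pos 1: i→j (+1), pos 2: l→r (+6), pos 3: o→y (+10), pos 4: t→u (+1) — repeating every 3. The shifts repeat in a cycle of length 3: positions 0,1,… shift by +10, +1, +6, then the pattern repeats.
On surplus: s+10=c, u+1=v, r+6=x, p+10=z, l+1=m, u+6=a, s+10=c.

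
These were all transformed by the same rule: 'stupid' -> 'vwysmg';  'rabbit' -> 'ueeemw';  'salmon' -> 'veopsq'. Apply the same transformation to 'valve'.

The shift depends on letter class: consonant s→v is +3, but vowel u→y is +4. Two shifts are in play — +4 for a/e/i/o/u, +3 for every other letter.
On valve: v(cons)+3=y, a(vowel)+4=e, l(cons)+3=o, v(cons)+3=y, e(vowel)+4=i.

yeoyi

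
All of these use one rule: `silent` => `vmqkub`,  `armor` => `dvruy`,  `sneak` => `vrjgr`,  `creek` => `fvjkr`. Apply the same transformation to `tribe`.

wvnhl

Letter i (0-indexed) is shifted by i+3, so successive shifts are 3, 4, 5, ….
Applying it to tribe: t+3=w, r+4=v, i+5=n, b+6=h, e+7=l.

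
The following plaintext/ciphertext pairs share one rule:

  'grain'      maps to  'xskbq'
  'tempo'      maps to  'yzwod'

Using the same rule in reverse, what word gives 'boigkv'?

The output letters match the input read backwards, each shifted +10: grain reversed is niarg. Read the word backwards and shift each letter +10.
Reversing it on boigkv: shift back: b−10=r, o−10=e, i−10=y, g−10=w, k−10=a, v−10=l → reywal; then reverse → lawyer.

lawyer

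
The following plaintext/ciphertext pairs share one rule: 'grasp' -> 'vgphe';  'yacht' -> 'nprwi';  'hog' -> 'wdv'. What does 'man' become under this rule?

Compare letters: g→v is +15, r→g is +15, a→p is +15 — a constant shift. This is a Caesar cipher with shift 15.
Applying it to man: m+15=b, a+15=p, n+15=c.

bpc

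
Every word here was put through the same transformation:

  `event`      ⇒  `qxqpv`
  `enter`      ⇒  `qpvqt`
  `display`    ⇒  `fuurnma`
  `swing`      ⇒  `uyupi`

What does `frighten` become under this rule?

The shift depends on letter class: consonant v→x is +2, but vowel e→q is +12. The rule splits by letter class: vowels +12, consonants +2.
For frighten: f(cons)+2=h, r(cons)+2=t, i(vowel)+12=u, g(cons)+2=i, h(cons)+2=j, t(cons)+2=v, e(vowel)+12=q, n(cons)+2=p.

htuijvqp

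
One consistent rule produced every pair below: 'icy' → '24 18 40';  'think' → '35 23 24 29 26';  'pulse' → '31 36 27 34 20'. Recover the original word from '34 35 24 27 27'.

still

Letters become their 1-based position plus 15 (so a→16, b→17, …).
Reversing it on 34 35 24 27 27: 34→(34−15)÷1=19=s, 35→(35−15)÷1=20=t, 24→(24−15)÷1=9=i, 27→(27−15)÷1=12=l, 27→(27−15)÷1=12=l.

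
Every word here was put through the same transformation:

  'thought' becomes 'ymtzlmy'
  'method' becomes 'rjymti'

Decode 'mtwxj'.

horse

It's a constant shift of +5 (ROT5).
Decoding mtwxj: m−5=h, t−5=o, w−5=r, x−5=s, j−5=e.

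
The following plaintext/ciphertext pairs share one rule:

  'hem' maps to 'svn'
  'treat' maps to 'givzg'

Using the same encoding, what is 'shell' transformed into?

hsvoo

Each pair mirrors across the alphabet (h↔s, e↔v, m↔n): positions sum to 25. Each letter is replaced by its mirror in the alphabet: a↔z, b↔y, c↔x, and so on (the Atbash cipher).
On shell: s↔h, h↔s, e↔v, l↔o, l↔o.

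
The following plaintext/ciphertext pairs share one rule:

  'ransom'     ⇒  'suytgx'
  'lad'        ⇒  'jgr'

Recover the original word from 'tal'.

fun

The output letters match the input read backwards, each shifted +6: ransom reversed is mosnar. Two steps: reverse the string, then apply a Caesar shift of +6.
Decoding tal: shift back: t−6=n, a−6=u, l−6=f → nuf; then reverse → fun.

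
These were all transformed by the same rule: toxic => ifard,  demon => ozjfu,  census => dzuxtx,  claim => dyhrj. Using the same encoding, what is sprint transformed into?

t(19)→i(8) and o(14)→f(5) fit y≡11x+7 (mod 26); the inverse of 11 mod 26 is 19. Each letter's alphabet position (a=0..z=25) is mapped through 11·x+7 mod 26 — an affine cipher.
Applying it to sprint: s(18)→11·18+7≡23=x; p(15)→11·15+7≡16=q; r(17)→11·17+7≡12=m; i(8)→11·8+7≡17=r; n(13)→11·13+7≡20=u; t(19)→11·19+7≡8=i (all mod 26).

xqmrui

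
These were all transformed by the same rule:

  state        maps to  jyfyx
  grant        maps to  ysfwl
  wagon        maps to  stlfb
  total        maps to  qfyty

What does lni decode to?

Read the word backwards and shift each letter +5.
Undoing it on lni: shift back: l−5=g, n−5=i, i−5=d → gid; then reverse → dig.

dig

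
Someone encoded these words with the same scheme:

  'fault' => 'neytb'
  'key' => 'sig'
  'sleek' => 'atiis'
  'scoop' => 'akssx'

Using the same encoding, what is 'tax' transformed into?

bef

The rule splits by letter class: vowels +4, consonants +8.
For tax: t(cons)+8=b, a(vowel)+4=e, x(cons)+8=f.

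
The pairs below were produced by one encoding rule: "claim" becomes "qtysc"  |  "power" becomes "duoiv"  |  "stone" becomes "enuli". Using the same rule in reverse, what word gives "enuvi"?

c(2)→q(16) and l(11)→t(19) fit y≡9x+24 (mod 26); the inverse of 9 mod 26 is 3. Each letter's alphabet position (a=0..z=25) is mapped through 9·x+24 mod 26 — an affine cipher.
Reversing it on enuvi: e(4)→3·(4−24)≡18=s; n(13)→3·(13−24)≡19=t; u(20)→3·(20−24)≡14=o; v(21)→3·(21−24)≡17=r; i(8)→3·(8−24)≡4=e (all mod 26).

store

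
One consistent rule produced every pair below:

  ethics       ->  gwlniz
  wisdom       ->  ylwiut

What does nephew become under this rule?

In ethics: e→g is +2, t→w is +3, h→l is +4, i→n is +5 — the shift increases by 1 each position. Each letter shifts forward by (position + 2), i.e. 2, 3, 4, … — the shift grows by one for each successive letter.
Applying it to nephew: n+2=p, e+3=h, p+4=t, h+5=m, e+6=k, w+7=d.

phtmkd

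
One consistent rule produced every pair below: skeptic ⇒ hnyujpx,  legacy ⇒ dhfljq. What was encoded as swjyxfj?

eastern

The output letters match the input read backwards, each shifted +5: skeptic reversed is citpeks. Two steps: reverse the string, then apply a Caesar shift of +5.
Decoding swjyxfj: shift back: s−5=n, w−5=r, j−5=e, y−5=t, x−5=s, f−5=a, j−5=e → nretsae; then reverse → eastern.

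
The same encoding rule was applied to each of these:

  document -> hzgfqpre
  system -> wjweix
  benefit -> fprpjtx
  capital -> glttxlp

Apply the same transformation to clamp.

A repeating key of period 2 is used — shifts +4, +11 over and over.
On clamp: c+4=g, l+11=w, a+4=e, m+11=x, p+4=t.

gwext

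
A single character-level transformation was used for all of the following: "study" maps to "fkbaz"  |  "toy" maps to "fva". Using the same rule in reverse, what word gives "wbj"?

cup

The output letters match the input read backwards, each shifted +7: study reversed is yduts. Read the word backwards and shift each letter +7.
Reversing it on wbj: shift back: w−7=p, b−7=u, j−7=c → puc; then reverse → cup.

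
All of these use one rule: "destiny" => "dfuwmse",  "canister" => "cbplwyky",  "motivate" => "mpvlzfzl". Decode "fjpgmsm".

In destiny: d→d is +0, e→f is +1, s→u is +2, t→w is +3 — the shift increases by 1 each position. Each letter shifts forward by its position index (0, 1, 2, …) — the shift grows by one for each successive letter.
Undoing it on fjpgmsm: f−0=f, j−1=i, p−2=n, g−3=d, m−4=i, s−5=n, m−6=g.

finding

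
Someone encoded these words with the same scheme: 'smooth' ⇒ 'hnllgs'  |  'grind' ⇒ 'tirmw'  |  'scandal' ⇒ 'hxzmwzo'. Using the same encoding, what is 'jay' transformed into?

qzb

Each pair mirrors across the alphabet (s↔h, m↔n, o↔l): positions sum to 25. Each letter is replaced by its mirror in the alphabet: a↔z, b↔y, c↔x, and so on (the Atbash cipher).
On jay: j↔q, a↔z, y↔b.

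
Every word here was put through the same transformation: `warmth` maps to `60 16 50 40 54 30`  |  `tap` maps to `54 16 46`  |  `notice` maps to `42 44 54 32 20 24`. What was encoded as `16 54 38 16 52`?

atlas

The formula is n = 2×(alphabet index, a=1) + 14.
Undoing it on 16 54 38 16 52: 16→(16−14)÷2=1=a, 54→(54−14)÷2=20=t, 38→(38−14)÷2=12=l, 16→(16−14)÷2=1=a, 52→(52−14)÷2=19=s.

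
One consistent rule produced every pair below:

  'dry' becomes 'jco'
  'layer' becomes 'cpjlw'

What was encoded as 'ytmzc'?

The output letters match the input read backwards, each shifted +11: dry reversed is yrd. The word is reversed, then every letter is shifted forward by 11.
Decoding ytmzc: shift back: y−11=n, t−11=i, m−11=b, z−11=o, c−11=r → nibor; then reverse → robin.

robin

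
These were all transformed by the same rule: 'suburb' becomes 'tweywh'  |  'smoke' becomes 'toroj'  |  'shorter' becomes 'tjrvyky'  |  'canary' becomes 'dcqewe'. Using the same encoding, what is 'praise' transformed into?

In suburb: s→t is +1, u→w is +2, b→e is +3, u→y is +4 — the shift increases by 1 each position. Each letter shifts forward by (position + 1), i.e. 1, 2, 3, … — the shift grows by one for each successive letter.
For praise: p+1=q, r+2=t, a+3=d, i+4=m, s+5=x, e+6=k.

qtdmxk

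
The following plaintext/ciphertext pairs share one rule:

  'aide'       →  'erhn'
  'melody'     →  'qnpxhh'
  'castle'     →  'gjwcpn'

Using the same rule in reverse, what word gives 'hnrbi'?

dense

Shifts by position in aide: pos 0: a→e (+4), pos 1: i→r (+9), pos 2: d→h (+4), pos 3: e→n (+9) — repeating every 2. A repeating key of period 2 is used — shifts +4, +9 over and over.
Undoing it on hnrbi: h−4=d, n−9=e, r−4=n, b−9=s, i−4=e.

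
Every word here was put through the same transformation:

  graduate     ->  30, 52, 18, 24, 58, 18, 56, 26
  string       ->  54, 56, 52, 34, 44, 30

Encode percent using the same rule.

g(#7)→30 and r(#18)→52: differences scale by 2, so n = 2·pos + 16. The formula is n = 2×(alphabet index, a=1) + 16.
On percent: p=16→48, e=5→26, r=18→52, c=3→22, e=5→26, n=14→44, t=20→56.

48, 26, 52, 22, 26, 44, 56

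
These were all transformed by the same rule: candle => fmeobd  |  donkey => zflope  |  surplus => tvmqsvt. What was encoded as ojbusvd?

curtain

The output letters match the input read backwards, each shifted +1: candle reversed is eldnac. Read the word backwards and shift each letter +1.
Undoing it on ojbusvd: shift back: o−1=n, j−1=i, b−1=a, u−1=t, s−1=r, v−1=u, d−1=c → niatruc; then reverse → curtain.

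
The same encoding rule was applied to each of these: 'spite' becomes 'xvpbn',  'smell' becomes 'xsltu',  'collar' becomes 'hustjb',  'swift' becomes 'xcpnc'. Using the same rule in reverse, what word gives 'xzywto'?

stroke

The shift increases by 1 at each position, starting from +5: 5, 6, 7, ….
Decoding xzywto: x−5=s, z−6=t, y−7=r, w−8=o, t−9=k, o−10=e.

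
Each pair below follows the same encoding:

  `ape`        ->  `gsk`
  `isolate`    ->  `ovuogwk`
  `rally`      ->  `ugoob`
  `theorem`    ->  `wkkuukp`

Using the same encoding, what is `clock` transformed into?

The shift depends on letter class: consonant p→s is +3, but vowel a→g is +6. The rule splits by letter class: vowels +6, consonants +3.
Applying it to clock: c(cons)+3=f, l(cons)+3=o, o(vowel)+6=u, c(cons)+3=f, k(cons)+3=n.

foufn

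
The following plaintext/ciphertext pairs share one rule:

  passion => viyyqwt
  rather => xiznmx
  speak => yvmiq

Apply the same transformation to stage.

The shift depends on letter class: consonant p→v is +6, but vowel a→i is +8. Vowels shift forward by 8 and consonants shift forward by 6.
For stage: s(cons)+6=y, t(cons)+6=z, a(vowel)+8=i, g(cons)+6=m, e(vowel)+8=m.

yzimm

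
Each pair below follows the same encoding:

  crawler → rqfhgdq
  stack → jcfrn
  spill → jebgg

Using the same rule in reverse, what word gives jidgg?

shell

Each letter's alphabet position (a=0..z=25) is mapped through 19·x+5 mod 26 — an affine cipher.
Decoding jidgg: j(9)→11·(9−5)≡18=s; i(8)→11·(8−5)≡7=h; d(3)→11·(3−5)≡4=e; g(6)→11·(6−5)≡11=l; g(6)→11·(6−5)≡11=l (all mod 26).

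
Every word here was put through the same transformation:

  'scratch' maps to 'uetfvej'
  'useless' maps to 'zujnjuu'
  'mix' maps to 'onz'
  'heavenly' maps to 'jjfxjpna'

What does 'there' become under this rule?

vjjtj

The shift depends on letter class: consonant s→u is +2, but vowel a→f is +5. Vowels shift forward by 5 and consonants shift forward by 2.
On there: t(cons)+2=v, h(cons)+2=j, e(vowel)+5=j, r(cons)+2=t, e(vowel)+5=j.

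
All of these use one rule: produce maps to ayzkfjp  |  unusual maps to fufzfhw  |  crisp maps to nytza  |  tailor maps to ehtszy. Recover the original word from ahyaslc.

Shifts by position in produce: pos 0: p→a (+11), pos 1: r→y (+7), pos 2: o→z (+11), pos 3: d→k (+7) — repeating every 2. The shifts repeat in a cycle of length 2: positions 0,1,… shift by +11, +7, then the pattern repeats.
Decoding ahyaslc: a−11=p, h−7=a, y−11=n, a−7=t, s−11=h, l−7=e, c−11=r.

panther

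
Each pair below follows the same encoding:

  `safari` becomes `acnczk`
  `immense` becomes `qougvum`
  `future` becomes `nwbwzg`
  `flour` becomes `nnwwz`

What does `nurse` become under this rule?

Shifts by position in safari: pos 0: s→a (+8), pos 1: a→c (+2), pos 2: f→n (+8), pos 3: a→c (+2) — repeating every 2. The shifts repeat in a cycle of length 2: positions 0,1,… shift by +8, +2, then the pattern repeats.
Applying it to nurse: n+8=v, u+2=w, r+8=z, s+2=u, e+8=m.

vwzum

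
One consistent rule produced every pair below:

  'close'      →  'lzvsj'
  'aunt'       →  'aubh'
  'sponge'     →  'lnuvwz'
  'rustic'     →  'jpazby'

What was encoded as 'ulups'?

linen

The word is reversed, then every letter is shifted forward by 7.
Undoing it on ulups: shift back: u−7=n, l−7=e, u−7=n, p−7=i, s−7=l → nenil; then reverse → linen.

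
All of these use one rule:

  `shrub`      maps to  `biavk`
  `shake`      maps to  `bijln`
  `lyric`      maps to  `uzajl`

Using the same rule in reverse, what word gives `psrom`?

grind

Shifts by position in shrub: pos 0: s→b (+9), pos 1: h→i (+1), pos 2: r→a (+9), pos 3: u→v (+1) — repeating every 2. The shifts repeat in a cycle of length 2: positions 0,1,… shift by +9, +1, then the pattern repeats.
Decoding psrom: p−9=g, s−1=r, r−9=i, o−1=n, m−9=d.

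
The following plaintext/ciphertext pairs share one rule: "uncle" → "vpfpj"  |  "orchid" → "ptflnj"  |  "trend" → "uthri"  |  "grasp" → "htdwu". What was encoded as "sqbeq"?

royal

In uncle: u→v is +1, n→p is +2, c→f is +3, l→p is +4 — the shift increases by 1 each position. Each letter shifts forward by (position + 1), i.e. 1, 2, 3, … — the shift grows by one for each successive letter.
Decoding sqbeq: s−1=r, q−2=o, b−3=y, e−4=a, q−5=l.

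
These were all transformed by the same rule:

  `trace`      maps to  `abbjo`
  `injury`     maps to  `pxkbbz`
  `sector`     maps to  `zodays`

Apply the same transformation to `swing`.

Shifts by position in trace: pos 0: t→a (+7), pos 1: r→b (+10), pos 2: a→b (+1), pos 3: c→j (+7), pos 4: e→o (+10) — repeating every 3. A repeating key of period 3 is used — shifts +7, +10, +1 over and over.
For swing: s+7=z, w+10=g, i+1=j, n+7=u, g+10=q.

zgjuq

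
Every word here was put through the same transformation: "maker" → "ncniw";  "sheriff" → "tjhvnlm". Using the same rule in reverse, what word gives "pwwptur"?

outlook

In maker: m→n is +1, a→c is +2, k→n is +3, e→i is +4 — the shift increases by 1 each position. Each letter shifts forward by (position + 1), i.e. 1, 2, 3, … — the shift grows by one for each successive letter.
Reversing it on pwwptur: p−1=o, w−2=u, w−3=t, p−4=l, t−5=o, u−6=o, r−7=k.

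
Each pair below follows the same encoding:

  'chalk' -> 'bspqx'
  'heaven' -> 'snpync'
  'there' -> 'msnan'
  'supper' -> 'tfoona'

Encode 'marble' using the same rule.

jpaiqn

Each letter's alphabet position (a=0..z=25) is mapped through 19·x+15 mod 26 — an affine cipher.
Applying it to marble: m(12)→19·12+15≡9=j; a(0)→19·0+15≡15=p; r(17)→19·17+15≡0=a; b(1)→19·1+15≡8=i; l(11)→19·11+15≡16=q; e(4)→19·4+15≡13=n (all mod 26).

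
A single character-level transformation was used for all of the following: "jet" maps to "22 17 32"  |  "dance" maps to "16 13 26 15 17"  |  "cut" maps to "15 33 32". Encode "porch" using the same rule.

j is letter #10 and maps to 22: an offset of 12. Letters become their 1-based position plus 12 (so a→13, b→14, …).
On porch: p=16→28, o=15→27, r=18→30, c=3→15, h=8→20.

28 27 30 15 20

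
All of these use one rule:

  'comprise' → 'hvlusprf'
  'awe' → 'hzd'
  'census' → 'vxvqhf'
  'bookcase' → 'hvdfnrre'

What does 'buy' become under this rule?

The output letters match the input read backwards, each shifted +3: comprise reversed is esirpmoc. Read the word backwards and shift each letter +3.
Applying it to buy: reverse → yub; then shift: y+3=b, u+3=x, b+3=e.

bxe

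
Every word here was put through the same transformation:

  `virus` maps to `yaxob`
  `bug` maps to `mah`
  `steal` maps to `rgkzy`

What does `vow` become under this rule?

cub

The word is reversed, then every letter is shifted forward by 6.
For vow: reverse → wov; then shift: w+6=c, o+6=u, v+6=b.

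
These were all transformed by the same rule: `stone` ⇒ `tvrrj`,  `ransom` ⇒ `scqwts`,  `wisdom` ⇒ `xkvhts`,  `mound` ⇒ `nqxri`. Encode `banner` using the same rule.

ccqrjx

The shift increases by 1 at each position, starting from +1: 1, 2, 3, ….
On banner: b+1=c, a+2=c, n+3=q, n+4=r, e+5=j, r+6=x.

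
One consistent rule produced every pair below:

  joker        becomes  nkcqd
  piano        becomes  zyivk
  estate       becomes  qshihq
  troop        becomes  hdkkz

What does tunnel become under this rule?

j(9)→n(13) and o(14)→k(10) fit y≡15x+8 (mod 26); the inverse of 15 mod 26 is 7. Each letter's alphabet position (a=0..z=25) is mapped through 15·x+8 mod 26 — an affine cipher.
For tunnel: t(19)→15·19+8≡7=h; u(20)→15·20+8≡22=w; n(13)→15·13+8≡21=v; n(13)→15·13+8≡21=v; e(4)→15·4+8≡16=q; l(11)→15·11+8≡17=r (all mod 26).

hwvvqr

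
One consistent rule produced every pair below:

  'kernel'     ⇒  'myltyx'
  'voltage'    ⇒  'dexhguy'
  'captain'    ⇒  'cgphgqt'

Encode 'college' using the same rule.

k(10)→m(12) and e(4)→y(24) fit y≡11x+6 (mod 26); the inverse of 11 mod 26 is 19. This is an affine cipher: with a=0,…,z=25, each position x becomes (11x+6) mod 26.
Applying it to college: c(2)→11·2+6≡2=c; o(14)→11·14+6≡4=e; l(11)→11·11+6≡23=x; l(11)→11·11+6≡23=x; e(4)→11·4+6≡24=y; g(6)→11·6+6≡20=u; e(4)→11·4+6≡24=y (all mod 26).

cexxyuy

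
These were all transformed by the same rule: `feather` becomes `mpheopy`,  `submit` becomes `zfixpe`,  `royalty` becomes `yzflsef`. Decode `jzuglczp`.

converse

It's a Vigenère-style cipher with numeric key [7,11]: position i shifts by key[i mod 2].
Reversing it on jzuglczp: j−7=c, z−11=o, u−7=n, g−11=v, l−7=e, c−11=r, z−7=s, p−11=e.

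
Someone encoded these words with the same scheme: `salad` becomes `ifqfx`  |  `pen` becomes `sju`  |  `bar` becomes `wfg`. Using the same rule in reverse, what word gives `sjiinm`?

Read the word backwards and shift each letter +5.
Undoing it on sjiinm: shift back: s−5=n, j−5=e, i−5=d, i−5=d, n−5=i, m−5=h → neddih; then reverse → hidden.

hidden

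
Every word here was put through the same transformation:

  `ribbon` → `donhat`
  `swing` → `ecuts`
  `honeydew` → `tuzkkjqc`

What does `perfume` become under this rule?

Shifts by position in ribbon: pos 0: r→d (+12), pos 1: i→o (+6), pos 2: b→n (+12), pos 3: b→h (+6) — repeating every 2. It's a Vigenère-style cipher with numeric key [12,6]: position i shifts by key[i mod 2].
For perfume: p+12=b, e+6=k, r+12=d, f+6=l, u+12=g, m+6=s, e+12=q.

bkdlgsq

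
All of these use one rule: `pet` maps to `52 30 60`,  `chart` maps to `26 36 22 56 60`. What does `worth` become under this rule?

p(#16)→52 and e(#5)→30: differences scale by 2, so n = 2·pos + 20. With a=1..z=26, the number is 2·pos + 20.
Applying it to worth: w=23→66, o=15→50, r=18→56, t=20→60, h=8→36.

66 50 56 60 36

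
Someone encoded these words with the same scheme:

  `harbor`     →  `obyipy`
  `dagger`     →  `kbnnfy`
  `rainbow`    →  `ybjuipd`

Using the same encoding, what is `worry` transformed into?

dpyyf

The shift depends on letter class: consonant h→o is +7, but vowel a→b is +1. Vowels shift forward by 1 and consonants shift forward by 7.
Applying it to worry: w(cons)+7=d, o(vowel)+1=p, r(cons)+7=y, r(cons)+7=y, y(cons)+7=f.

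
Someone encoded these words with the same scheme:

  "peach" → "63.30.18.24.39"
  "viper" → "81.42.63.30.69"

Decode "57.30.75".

p(#16)→63 and e(#5)→30: differences scale by 3, so n = 3·pos + 15. The formula is n = 3×(alphabet index, a=1) + 15.
Reversing it on 57.30.75: 57→(57−15)÷3=14=n, 30→(30−15)÷3=5=e, 75→(75−15)÷3=20=t.

net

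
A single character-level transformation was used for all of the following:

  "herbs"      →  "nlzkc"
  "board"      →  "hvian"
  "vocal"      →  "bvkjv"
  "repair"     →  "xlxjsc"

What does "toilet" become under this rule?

zvquoe

In herbs: h→n is +6, e→l is +7, r→z is +8, b→k is +9 — the shift increases by 1 each position. The shift increases by 1 at each position, starting from +6: 6, 7, 8, ….
On toilet: t+6=z, o+7=v, i+8=q, l+9=u, e+10=o, t+11=e.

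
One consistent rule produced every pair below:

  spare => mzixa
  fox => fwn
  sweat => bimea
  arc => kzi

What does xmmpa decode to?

The output letters match the input read backwards, each shifted +8: spare reversed is eraps. Two steps: reverse the string, then apply a Caesar shift of +8.
Decoding xmmpa: shift back: x−8=p, m−8=e, m−8=e, p−8=h, a−8=s → peehs; then reverse → sheep.

sheep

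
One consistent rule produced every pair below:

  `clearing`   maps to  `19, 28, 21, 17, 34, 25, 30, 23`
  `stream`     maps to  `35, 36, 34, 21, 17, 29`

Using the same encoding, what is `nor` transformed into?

30, 31, 34

c is letter #3 and maps to 19: an offset of 16. The number is (letter's place in the alphabet, a=1) + 16.
On nor: n=14→30, o=15→31, r=18→34.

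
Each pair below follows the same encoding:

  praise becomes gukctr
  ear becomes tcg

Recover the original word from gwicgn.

league

The output letters match the input read backwards, each shifted +2: praise reversed is esiarp. Two steps: reverse the string, then apply a Caesar shift of +2.
Undoing it on gwicgn: shift back: g−2=e, w−2=u, i−2=g, c−2=a, g−2=e, n−2=l → eugael; then reverse → league.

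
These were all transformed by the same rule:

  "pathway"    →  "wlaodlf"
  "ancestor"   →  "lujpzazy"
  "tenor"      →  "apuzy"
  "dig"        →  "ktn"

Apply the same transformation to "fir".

mty

The shift depends on letter class: consonant p→w is +7, but vowel a→l is +11. Two shifts are in play — +11 for a/e/i/o/u, +7 for every other letter.
For fir: f(cons)+7=m, i(vowel)+11=t, r(cons)+7=y.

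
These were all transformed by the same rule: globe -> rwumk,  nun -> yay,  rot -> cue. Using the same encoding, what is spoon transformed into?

The shift depends on letter class: consonant g→r is +11, but vowel o→u is +6. Vowels shift forward by 6 and consonants shift forward by 11.
Applying it to spoon: s(cons)+11=d, p(cons)+11=a, o(vowel)+6=u, o(vowel)+6=u, n(cons)+11=y.

dauuy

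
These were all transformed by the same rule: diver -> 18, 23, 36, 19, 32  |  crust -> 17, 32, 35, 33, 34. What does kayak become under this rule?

25, 15, 39, 15, 25

d is letter #4 and maps to 18: an offset of 14. Each letter is replaced by its alphabet position (a=1..z=26) + 14.
For kayak: k=11→25, a=1→15, y=25→39, a=1→15, k=11→25.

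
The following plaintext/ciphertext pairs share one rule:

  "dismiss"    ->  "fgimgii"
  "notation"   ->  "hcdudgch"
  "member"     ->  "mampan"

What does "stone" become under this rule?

d(3)→f(5) and i(8)→g(6) fit y≡21x+20 (mod 26); the inverse of 21 mod 26 is 5. This is an affine cipher: with a=0,…,z=25, each position x becomes (21x+20) mod 26.
Applying it to stone: s(18)→21·18+20≡8=i; t(19)→21·19+20≡3=d; o(14)→21·14+20≡2=c; n(13)→21·13+20≡7=h; e(4)→21·4+20≡0=a (all mod 26).

idcha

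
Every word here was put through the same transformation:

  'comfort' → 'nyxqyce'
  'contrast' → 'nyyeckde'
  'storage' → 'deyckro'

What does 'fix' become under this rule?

qsi

The shift depends on letter class: consonant c→n is +11, but vowel o→y is +10. Vowels shift forward by 10 and consonants shift forward by 11.
For fix: f(cons)+11=q, i(vowel)+10=s, x(cons)+11=i.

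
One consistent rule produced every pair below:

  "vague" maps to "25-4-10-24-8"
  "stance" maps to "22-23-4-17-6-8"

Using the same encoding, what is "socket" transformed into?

22-18-6-14-8-23

v is letter #22 and maps to 25: an offset of 3. The number is (letter's place in the alphabet, a=1) + 3.
On socket: s=19→22, o=15→18, c=3→6, k=11→14, e=5→8, t=20→23.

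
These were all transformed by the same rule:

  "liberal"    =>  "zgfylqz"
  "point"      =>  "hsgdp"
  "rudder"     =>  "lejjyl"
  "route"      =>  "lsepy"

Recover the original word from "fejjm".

buddy

l(11)→z(25) and i(8)→g(6) fit y≡15x+16 (mod 26); the inverse of 15 mod 26 is 7. Each letter's alphabet position (a=0..z=25) is mapped through 15·x+16 mod 26 — an affine cipher.
Undoing it on fejjm: f(5)→7·(5−16)≡1=b; e(4)→7·(4−16)≡20=u; j(9)→7·(9−16)≡3=d; j(9)→7·(9−16)≡3=d; m(12)→7·(12−16)≡24=y (all mod 26).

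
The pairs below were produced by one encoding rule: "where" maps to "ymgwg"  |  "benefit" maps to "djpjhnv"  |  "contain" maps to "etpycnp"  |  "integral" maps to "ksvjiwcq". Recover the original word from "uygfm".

The shifts repeat in a cycle of length 2: positions 0,1,… shift by +2, +5, then the pattern repeats.
Reversing it on uygfm: u−2=s, y−5=t, g−2=e, f−5=a, m−2=k.

steak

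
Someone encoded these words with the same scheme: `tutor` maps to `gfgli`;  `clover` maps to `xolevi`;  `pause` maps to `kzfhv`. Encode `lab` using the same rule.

Each pair mirrors across the alphabet (t↔g, u↔f, t↔g): positions sum to 25. Each letter is replaced by its mirror in the alphabet: a↔z, b↔y, c↔x, and so on (the Atbash cipher).
Applying it to lab: l↔o, a↔z, b↔y.

ozy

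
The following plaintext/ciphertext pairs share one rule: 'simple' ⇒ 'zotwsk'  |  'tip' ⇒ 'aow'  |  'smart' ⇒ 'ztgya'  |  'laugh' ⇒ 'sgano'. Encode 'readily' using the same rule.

The shift depends on letter class: consonant s→z is +7, but vowel i→o is +6. Two shifts are in play — +6 for a/e/i/o/u, +7 for every other letter.
For readily: r(cons)+7=y, e(vowel)+6=k, a(vowel)+6=g, d(cons)+7=k, i(vowel)+6=o, l(cons)+7=s, y(cons)+7=f.

ykgkosf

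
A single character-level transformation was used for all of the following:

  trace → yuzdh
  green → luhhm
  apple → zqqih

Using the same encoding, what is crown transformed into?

dubrm

t(19)→y(24) and r(17)→u(20) fit y≡15x+25 (mod 26); the inverse of 15 mod 26 is 7. Each letter's alphabet position (a=0..z=25) is mapped through 15·x+25 mod 26 — an affine cipher.
Applying it to crown: c(2)→15·2+25≡3=d; r(17)→15·17+25≡20=u; o(14)→15·14+25≡1=b; w(22)→15·22+25≡17=r; n(13)→15·13+25≡12=m (all mod 26).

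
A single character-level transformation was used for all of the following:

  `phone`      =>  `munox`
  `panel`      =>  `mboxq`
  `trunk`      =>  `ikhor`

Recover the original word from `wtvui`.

fight

p(15)→m(12) and h(7)→u(20) fit y≡25x+1 (mod 26); the inverse of 25 mod 26 is 25. This is an affine cipher: with a=0,…,z=25, each position x becomes (25x+1) mod 26.
Undoing it on wtvui: w(22)→25·(22−1)≡5=f; t(19)→25·(19−1)≡8=i; v(21)→25·(21−1)≡6=g; u(20)→25·(20−1)≡7=h; i(8)→25·(8−1)≡19=t (all mod 26).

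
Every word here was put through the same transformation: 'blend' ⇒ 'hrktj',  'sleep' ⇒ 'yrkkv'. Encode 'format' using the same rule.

luxsgz

It's a constant shift of +6 (ROT6).
On format: f+6=l, o+6=u, r+6=x, m+6=s, a+6=g, t+6=z.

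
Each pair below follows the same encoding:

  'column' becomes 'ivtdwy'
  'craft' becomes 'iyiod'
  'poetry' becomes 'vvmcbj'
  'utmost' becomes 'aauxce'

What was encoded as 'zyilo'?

Letter i (0-indexed) is shifted by i+6, so successive shifts are 6, 7, 8, ….
Decoding zyilo: z−6=t, y−7=r, i−8=a, l−9=c, o−10=e.

trace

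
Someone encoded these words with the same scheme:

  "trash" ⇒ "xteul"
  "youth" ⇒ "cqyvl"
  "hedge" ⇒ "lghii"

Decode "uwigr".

Shifts by position in trash: pos 0: t→x (+4), pos 1: r→t (+2), pos 2: a→e (+4), pos 3: s→u (+2) — repeating every 2. It's a Vigenère-style cipher with numeric key [4,2]: position i shifts by key[i mod 2].
Reversing it on uwigr: u−4=q, w−2=u, i−4=e, g−2=e, r−4=n.

queen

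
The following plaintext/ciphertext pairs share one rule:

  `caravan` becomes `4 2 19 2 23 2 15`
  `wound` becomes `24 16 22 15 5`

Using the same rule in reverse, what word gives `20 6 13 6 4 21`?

c is letter #3 and maps to 4: an offset of 1. Each letter is replaced by its alphabet position (a=1..z=26) + 1.
Undoing it on 20 6 13 6 4 21: 20→(20−1)÷1=19=s, 6→(6−1)÷1=5=e, 13→(13−1)÷1=12=l, 6→(6−1)÷1=5=e, 4→(4−1)÷1=3=c, 21→(21−1)÷1=20=t.

select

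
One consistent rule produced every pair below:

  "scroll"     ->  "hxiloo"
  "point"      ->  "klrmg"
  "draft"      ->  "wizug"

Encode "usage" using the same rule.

Each pair mirrors across the alphabet (s↔h, c↔x, r↔i): positions sum to 25. This is the alphabet-reversal cipher (Atbash): a becomes z, b becomes y, etc.
On usage: u↔f, s↔h, a↔z, g↔t, e↔v.

fhztv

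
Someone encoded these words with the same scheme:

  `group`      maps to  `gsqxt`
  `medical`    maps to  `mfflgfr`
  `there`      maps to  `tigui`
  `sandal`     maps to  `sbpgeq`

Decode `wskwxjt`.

The shift increases by 1 at each position, starting from +0: 0, 1, 2, ….
Decoding wskwxjt: w−0=w, s−1=r, k−2=i, w−3=t, x−4=t, j−5=e, t−6=n.

written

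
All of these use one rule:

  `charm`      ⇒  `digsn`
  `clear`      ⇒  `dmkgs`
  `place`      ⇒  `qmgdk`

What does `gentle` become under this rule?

hkoumk

The rule splits by letter class: vowels +6, consonants +1.
Applying it to gentle: g(cons)+1=h, e(vowel)+6=k, n(cons)+1=o, t(cons)+1=u, l(cons)+1=m, e(vowel)+6=k.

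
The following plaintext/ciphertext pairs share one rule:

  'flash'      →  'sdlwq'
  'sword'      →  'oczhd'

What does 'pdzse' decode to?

The output letters match the input read backwards, each shifted +11: flash reversed is hsalf. Read the word backwards and shift each letter +11.
Undoing it on pdzse: shift back: p−11=e, d−11=s, z−11=o, s−11=h, e−11=t → esoht; then reverse → those.

those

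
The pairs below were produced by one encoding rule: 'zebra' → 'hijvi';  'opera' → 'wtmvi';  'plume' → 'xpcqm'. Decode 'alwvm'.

Shifts by position in zebra: pos 0: z→h (+8), pos 1: e→i (+4), pos 2: b→j (+8), pos 3: r→v (+4) — repeating every 2. The shifts repeat in a cycle of length 2: positions 0,1,… shift by +8, +4, then the pattern repeats.
Reversing it on alwvm: a−8=s, l−4=h, w−8=o, v−4=r, m−8=e.

shore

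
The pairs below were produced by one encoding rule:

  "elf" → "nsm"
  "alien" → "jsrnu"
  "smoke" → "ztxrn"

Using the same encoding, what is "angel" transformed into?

The shift depends on letter class: consonant l→s is +7, but vowel e→n is +9. Two shifts are in play — +9 for a/e/i/o/u, +7 for every other letter.
Applying it to angel: a(vowel)+9=j, n(cons)+7=u, g(cons)+7=n, e(vowel)+9=n, l(cons)+7=s.

junns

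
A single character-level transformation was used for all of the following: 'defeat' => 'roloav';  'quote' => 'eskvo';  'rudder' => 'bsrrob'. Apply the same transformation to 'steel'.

yvoot

d(3)→r(17) and e(4)→o(14) fit y≡23x+0 (mod 26); the inverse of 23 mod 26 is 17. Each letter's alphabet position (a=0..z=25) is mapped through 23·x+0 mod 26 — an affine cipher.
Applying it to steel: s(18)→23·18+0≡24=y; t(19)→23·19+0≡21=v; e(4)→23·4+0≡14=o; e(4)→23·4+0≡14=o; l(11)→23·11+0≡19=t (all mod 26).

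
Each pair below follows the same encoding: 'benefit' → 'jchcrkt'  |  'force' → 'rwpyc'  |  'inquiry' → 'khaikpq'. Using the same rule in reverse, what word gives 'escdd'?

Treating letters as 0–25, the rule is x ↦ 15x + 20 (mod 26).
Reversing it on escdd: e(4)→7·(4−20)≡18=s; s(18)→7·(18−20)≡12=m; c(2)→7·(2−20)≡4=e; d(3)→7·(3−20)≡11=l; d(3)→7·(3−20)≡11=l (all mod 26).

smell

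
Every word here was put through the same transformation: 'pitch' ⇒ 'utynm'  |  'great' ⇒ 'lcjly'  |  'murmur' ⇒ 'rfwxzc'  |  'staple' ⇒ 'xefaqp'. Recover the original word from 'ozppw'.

joker

A repeating key of period 2 is used — shifts +5, +11 over and over.
Reversing it on ozppw: o−5=j, z−11=o, p−5=k, p−11=e, w−5=r.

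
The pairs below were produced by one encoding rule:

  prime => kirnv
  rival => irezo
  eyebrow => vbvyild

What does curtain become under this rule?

xfigzrm

This is the alphabet-reversal cipher (Atbash): a becomes z, b becomes y, etc.
Applying it to curtain: c↔x, u↔f, r↔i, t↔g, a↔z, i↔r, n↔m.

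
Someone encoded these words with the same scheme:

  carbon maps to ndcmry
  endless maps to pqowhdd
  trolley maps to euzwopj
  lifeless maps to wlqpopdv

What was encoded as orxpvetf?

domestic

A repeating key of period 3 is used — shifts +11, +3, +11 over and over.
Undoing it on orxpvetf: o−11=d, r−3=o, x−11=m, p−11=e, v−3=s, e−11=t, t−11=i, f−3=c.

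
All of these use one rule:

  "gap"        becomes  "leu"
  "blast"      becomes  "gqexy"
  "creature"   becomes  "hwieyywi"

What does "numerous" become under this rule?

syriwsyx

Vowels shift forward by 4 and consonants shift forward by 5.
Applying it to numerous: n(cons)+5=s, u(vowel)+4=y, m(cons)+5=r, e(vowel)+4=i, r(cons)+5=w, o(vowel)+4=s, u(vowel)+4=y, s(cons)+5=x.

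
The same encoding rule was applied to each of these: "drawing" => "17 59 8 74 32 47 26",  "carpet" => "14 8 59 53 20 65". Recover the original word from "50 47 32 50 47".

d(#4)→17 and r(#18)→59: differences scale by 3, so n = 3·pos + 5. The formula is n = 3×(alphabet index, a=1) + 5.
Undoing it on 50 47 32 50 47: 50→(50−5)÷3=15=o, 47→(47−5)÷3=14=n, 32→(32−5)÷3=9=i, 50→(50−5)÷3=15=o, 47→(47−5)÷3=14=n.

onion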